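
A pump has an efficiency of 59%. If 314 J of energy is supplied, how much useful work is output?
W_out = η × W_in = 0.59 × 314 = 185.26 J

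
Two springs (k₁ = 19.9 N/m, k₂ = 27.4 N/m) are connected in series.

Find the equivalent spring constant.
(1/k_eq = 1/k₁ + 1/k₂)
1/k_eq = 1/19.9 + 1/27.4 = 0.086748; k_eq = 11.53 N/m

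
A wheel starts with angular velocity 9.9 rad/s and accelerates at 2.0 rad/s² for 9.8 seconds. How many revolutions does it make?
θ = ω₀t + ½αt² = 9.9×9.8 + ½×2.0×9.8² = 193.06 rad
Revolutions = θ/(2π) = 193.06/(2π) = 30.73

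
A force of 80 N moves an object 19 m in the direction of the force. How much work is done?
W = Fd = 80×19 = 1520.0 J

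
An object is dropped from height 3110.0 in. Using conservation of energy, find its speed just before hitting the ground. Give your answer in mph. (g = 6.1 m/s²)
mgh = ½mv² → v = √(2gh) = √(2×6.1×78.99) = 31.04 m/s = 69.44 mph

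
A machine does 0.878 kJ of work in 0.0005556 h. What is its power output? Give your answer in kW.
P = W/t = 878 J / 2 s = 439 W = 0.439 kW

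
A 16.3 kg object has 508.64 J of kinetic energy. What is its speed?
KE = ½mv² → v = √(2KE/m) = √(2×508.64/16.3) = 7.9 m/s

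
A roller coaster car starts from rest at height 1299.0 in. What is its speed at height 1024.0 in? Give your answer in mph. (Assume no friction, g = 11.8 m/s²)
mgh₁ = ½mv₂² + mgh₂ → v₂ = √(2g(h₁−h₂)) = √(2×11.8×(32.99−26.01)) = 12.84 m/s = 28.72 mph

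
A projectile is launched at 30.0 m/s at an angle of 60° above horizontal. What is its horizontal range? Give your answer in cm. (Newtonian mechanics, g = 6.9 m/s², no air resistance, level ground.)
R = v₀² sin(2θ) / g (with unit conversion) = 11300.0 cm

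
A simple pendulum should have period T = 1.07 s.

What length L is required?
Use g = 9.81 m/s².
T = 2π√(L/g) → L = g(T/2π)² = 9.81×(1.07/2π)² = 0.2845 m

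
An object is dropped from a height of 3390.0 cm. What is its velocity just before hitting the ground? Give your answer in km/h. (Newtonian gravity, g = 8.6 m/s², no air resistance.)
v = √(2gh) (with unit conversion) = 86.93 km/h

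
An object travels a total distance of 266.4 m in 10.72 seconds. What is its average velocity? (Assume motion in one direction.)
v_avg = Δd / Δt = 266.4 / 10.72 = 24.85 m/s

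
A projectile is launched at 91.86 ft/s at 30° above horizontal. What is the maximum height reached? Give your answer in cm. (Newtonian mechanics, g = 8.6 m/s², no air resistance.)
H = v₀²sin²(θ)/(2g) (with unit conversion) = 1139.0 cm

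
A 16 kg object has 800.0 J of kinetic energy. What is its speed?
KE = ½mv² → v = √(2KE/m) = √(2×800.0/16) = 10.0 m/s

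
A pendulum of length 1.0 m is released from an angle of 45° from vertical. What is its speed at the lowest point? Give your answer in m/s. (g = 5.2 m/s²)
h = L(1 − cosθ) = 1.0×(1 − cos45°) = 0.2929 m
v = √(2gh) = √(2×5.2×0.2929) = 1.745 m/s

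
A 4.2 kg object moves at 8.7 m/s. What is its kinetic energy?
KE = ½mv² = ½×4.2×8.7² = 158.949 J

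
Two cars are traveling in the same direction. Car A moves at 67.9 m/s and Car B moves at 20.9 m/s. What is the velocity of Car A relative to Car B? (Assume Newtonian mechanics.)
v_rel = v_A - v_B = 67.9 - 20.9 = 47.0 m/s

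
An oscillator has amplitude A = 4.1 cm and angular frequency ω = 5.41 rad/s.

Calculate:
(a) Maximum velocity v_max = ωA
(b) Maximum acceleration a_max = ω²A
v_max = ωA = 5.41×0.041 = 0.2218 m/s
a_max = ω²A = 5.41²×0.041 = 1.2 m/s²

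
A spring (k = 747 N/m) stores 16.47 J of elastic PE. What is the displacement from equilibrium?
PE = ½kx² → x = √(2PE/k) = √(2×16.47/747) = 0.21 m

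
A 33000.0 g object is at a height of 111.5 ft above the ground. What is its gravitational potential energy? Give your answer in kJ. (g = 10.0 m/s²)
PE = mgh = 33 kg × 10.0 m/s² × 33.99 m = 1.122e+04 J = 11.22 kJ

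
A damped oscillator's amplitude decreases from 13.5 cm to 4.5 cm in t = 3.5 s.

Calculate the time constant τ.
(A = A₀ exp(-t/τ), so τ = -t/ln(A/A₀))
A/A₀ = 4.5/13.5 = 0.3333; ln(A/A₀) = -1.099
τ = −t/ln(A/A₀) = −3.5/-1.099 = 3.186 s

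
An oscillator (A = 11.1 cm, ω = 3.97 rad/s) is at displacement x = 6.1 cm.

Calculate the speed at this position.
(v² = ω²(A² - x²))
v = ω√(A² − x²) = 3.97×√(0.111² − 0.061²) = 0.3682 m/s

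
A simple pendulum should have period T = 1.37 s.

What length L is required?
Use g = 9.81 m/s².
T = 2π√(L/g) → L = g(T/2π)² = 9.81×(1.37/2π)² = 0.4664 m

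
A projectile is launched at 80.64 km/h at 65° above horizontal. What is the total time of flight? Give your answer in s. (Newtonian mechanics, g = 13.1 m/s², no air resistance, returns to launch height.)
T = 2v₀sin(θ)/g (with unit conversion) = 3.099 s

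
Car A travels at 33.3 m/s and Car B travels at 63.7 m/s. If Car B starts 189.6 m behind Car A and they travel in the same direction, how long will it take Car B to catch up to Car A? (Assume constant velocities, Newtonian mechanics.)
Relative speed: v_rel = 63.7 - 33.3 = 30.4 m/s
Time to catch: t = d₀/v_rel = 189.6/30.4 = 6.24 s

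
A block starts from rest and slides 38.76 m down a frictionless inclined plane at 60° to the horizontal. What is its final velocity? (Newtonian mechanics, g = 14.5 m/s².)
a = g sin(θ) = 14.5 × sin(60°) = 12.56 m/s²
v = √(2ad) = √(2 × 12.56 × 38.76) = 31.2 m/s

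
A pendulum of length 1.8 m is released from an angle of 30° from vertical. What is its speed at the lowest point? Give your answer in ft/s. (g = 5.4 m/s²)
h = L(1 − cosθ) = 1.8×(1 − cos30°) = 0.2412 m
v = √(2gh) = √(2×5.4×0.2412) = 1.614 m/s = 5.295 ft/s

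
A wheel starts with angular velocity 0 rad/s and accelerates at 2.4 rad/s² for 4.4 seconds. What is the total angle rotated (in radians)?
θ = ω₀t + ½αt² = 0×4.4 + ½×2.4×4.4² = 23.23 rad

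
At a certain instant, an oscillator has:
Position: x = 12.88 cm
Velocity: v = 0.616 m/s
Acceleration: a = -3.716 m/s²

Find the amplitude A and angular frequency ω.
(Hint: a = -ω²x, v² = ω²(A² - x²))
a = −ω²x → ω = √(|a|/x) = √(3.716/0.1288) = 5.371 rad/s
v² = ω²(A² − x²) → A = √(x² + v²/ω²) = √(0.1288² + 0.616²/5.371²) = 0.1725 m = 17.25 cm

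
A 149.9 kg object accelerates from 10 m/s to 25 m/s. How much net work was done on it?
W_net = ΔKE = ½m(v₂² − v₁²) = ½×149.9×(25² − 10²) = 39348.75 J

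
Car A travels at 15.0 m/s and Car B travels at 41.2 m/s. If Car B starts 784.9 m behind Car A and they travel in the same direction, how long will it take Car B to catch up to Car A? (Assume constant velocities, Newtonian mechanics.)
Relative speed: v_rel = 41.2 - 15.0 = 26.2 m/s
Time to catch: t = d₀/v_rel = 784.9/26.2 = 29.96 s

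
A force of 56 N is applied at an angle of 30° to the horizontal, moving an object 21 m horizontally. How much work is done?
W = Fd cosθ = 56×21×cos(30°) = 1018.4 J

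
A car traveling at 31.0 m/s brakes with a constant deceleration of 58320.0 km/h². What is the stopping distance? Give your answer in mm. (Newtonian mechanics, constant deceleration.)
d = v₀² / (2a) (with unit conversion) = 106800.0 mm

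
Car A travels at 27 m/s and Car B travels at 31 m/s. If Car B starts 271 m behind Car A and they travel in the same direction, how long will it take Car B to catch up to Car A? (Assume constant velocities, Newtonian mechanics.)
Relative speed: v_rel = 31 - 27 = 4 m/s
Time to catch: t = d₀/v_rel = 271/4 = 67.75 s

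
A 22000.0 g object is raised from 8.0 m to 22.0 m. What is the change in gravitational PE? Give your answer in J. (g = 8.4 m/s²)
ΔPE = mg(h₂ − h₁) = 22 kg × 8.4 m/s² × (22 − 8) m = 2587 J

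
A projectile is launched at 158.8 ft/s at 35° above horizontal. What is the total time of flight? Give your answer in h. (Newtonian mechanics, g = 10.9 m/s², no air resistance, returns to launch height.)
T = 2v₀sin(θ)/g (with unit conversion) = 0.001415 h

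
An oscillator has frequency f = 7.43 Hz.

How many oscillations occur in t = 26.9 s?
n = f×t = 7.43×26.9 = 199.9 oscillations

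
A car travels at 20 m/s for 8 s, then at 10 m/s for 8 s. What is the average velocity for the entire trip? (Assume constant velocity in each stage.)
d₁ = v₁t₁ = 20 × 8 = 160 m
d₂ = v₂t₂ = 10 × 8 = 80 m
d_total = 240 m, t_total = 16 s
v_avg = d_total/t_total = 240/16 = 15.0 m/s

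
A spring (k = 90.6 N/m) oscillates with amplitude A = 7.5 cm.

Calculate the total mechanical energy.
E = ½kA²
E = ½kA² = ½×90.6×(0.075)² = 0.2548 J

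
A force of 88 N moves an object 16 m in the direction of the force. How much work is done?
W = Fd = 88×16 = 1408.0 J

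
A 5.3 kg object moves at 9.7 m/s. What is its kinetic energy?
KE = ½mv² = ½×5.3×9.7² = 249.3385 J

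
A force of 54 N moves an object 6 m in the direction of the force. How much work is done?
W = Fd = 54×6 = 324.0 J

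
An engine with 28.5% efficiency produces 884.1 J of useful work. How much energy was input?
W_in = W_out/η = 884.1/0.285 = 3102.1 J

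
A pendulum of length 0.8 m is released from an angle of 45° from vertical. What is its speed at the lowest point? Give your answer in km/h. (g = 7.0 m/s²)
h = L(1 − cosθ) = 0.8×(1 − cos45°) = 0.2343 m
v = √(2gh) = √(2×7.0×0.2343) = 1.811 m/s = 6.52 km/h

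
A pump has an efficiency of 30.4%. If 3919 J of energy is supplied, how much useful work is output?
W_out = η × W_in = 0.304 × 3919 = 1191.4 J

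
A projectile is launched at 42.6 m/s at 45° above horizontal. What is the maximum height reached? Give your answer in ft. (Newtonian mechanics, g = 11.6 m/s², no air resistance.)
H = v₀²sin²(θ)/(2g) (with unit conversion) = 128.3 ft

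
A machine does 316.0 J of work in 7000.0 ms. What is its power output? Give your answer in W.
P = W/t = 316 J / 7 s = 45.14 W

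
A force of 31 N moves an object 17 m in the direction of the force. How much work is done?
W = Fd = 31×17 = 527.0 J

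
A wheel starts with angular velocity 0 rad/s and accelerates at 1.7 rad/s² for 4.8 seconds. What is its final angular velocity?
ω = ω₀ + αt = 0 + 1.7 × 4.8 = 8.16 rad/s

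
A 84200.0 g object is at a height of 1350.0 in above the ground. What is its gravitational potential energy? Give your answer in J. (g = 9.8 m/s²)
PE = mgh = 84.2 kg × 9.8 m/s² × 34.29 m = 2.829e+04 J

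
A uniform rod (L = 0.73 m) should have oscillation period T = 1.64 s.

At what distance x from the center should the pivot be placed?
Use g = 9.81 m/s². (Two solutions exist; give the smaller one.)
T = 2π√((L²/12 + x²)/(gx)). Let c = T²g/(4π²) = 0.6683.
x² − cx + L²/12 = 0 → x = (c − √(c² − L²/3))/2 = 0.07482 m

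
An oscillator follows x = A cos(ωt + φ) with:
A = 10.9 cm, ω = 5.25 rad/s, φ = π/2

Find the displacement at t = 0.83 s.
x = A cos(ωt + φ) = 10.9×cos(5.25×0.83 + π/2) = 10.22 cm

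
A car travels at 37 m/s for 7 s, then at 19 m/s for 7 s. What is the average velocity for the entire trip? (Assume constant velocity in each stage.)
d₁ = v₁t₁ = 37 × 7 = 259 m
d₂ = v₂t₂ = 19 × 7 = 133 m
d_total = 392 m, t_total = 14 s
v_avg = d_total/t_total = 392/14 = 28.0 m/s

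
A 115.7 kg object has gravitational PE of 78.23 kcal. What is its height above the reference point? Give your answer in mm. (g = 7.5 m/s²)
PE = mgh → h = PE/(mg) = 3.273e+05 J / (115.7 kg × 7.5 m/s²) = 377.2 m = 377200.0 mm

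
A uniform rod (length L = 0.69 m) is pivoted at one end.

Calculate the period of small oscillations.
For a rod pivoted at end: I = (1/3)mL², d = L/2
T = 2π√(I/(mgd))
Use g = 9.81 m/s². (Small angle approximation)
I/m = (1/3)L² = 0.1587 m²; d = L/2 = 0.345 m
T = 2π√(I/(mgd)) = 2π√(0.1587/(9.81×0.345)) = 1.361 s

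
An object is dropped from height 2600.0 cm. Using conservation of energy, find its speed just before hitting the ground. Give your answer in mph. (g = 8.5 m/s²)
mgh = ½mv² → v = √(2gh) = √(2×8.5×26) = 21.02 m/s = 47.03 mph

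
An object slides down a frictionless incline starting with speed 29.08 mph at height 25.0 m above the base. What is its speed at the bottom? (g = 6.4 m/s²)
½mv₀² + mgh = ½mv² → v = √(v₀² + 2gh) = √(13² + 2×6.4×25) = 22.11 m/s = 49.47 mph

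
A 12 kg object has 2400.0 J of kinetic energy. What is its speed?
KE = ½mv² → v = √(2KE/m) = √(2×2400.0/12) = 20.0 m/s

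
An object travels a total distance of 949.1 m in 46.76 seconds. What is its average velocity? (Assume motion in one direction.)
v_avg = Δd / Δt = 949.1 / 46.76 = 20.3 m/s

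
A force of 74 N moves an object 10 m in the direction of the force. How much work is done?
W = Fd = 74×10 = 740.0 J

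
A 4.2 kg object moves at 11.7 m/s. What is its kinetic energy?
KE = ½mv² = ½×4.2×11.7² = 287.469 J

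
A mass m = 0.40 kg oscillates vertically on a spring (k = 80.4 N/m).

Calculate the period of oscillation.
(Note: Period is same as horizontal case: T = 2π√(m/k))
T = 2π√(m/k) = 2π√(0.4/80.4) = 0.4432 s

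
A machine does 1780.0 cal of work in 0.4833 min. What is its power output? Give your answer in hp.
P = W/t = 7448 J / 29 s = 256.8 W = 0.3444 hp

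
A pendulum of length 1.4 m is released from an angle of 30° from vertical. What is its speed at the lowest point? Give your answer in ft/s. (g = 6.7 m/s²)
h = L(1 − cosθ) = 1.4×(1 − cos30°) = 0.1876 m
v = √(2gh) = √(2×6.7×0.1876) = 1.585 m/s = 5.201 ft/s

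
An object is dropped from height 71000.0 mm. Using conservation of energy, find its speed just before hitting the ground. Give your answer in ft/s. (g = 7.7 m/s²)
mgh = ½mv² → v = √(2gh) = √(2×7.7×71) = 33.07 m/s = 108.5 ft/s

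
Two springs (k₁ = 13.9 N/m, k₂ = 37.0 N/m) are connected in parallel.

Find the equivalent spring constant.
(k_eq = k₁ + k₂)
k_eq = k₁ + k₂ = 13.9 + 37.0 = 50.9 N/m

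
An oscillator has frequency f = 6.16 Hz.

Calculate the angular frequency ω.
ω = 2πf = 2π×6.16 = 38.7 rad/s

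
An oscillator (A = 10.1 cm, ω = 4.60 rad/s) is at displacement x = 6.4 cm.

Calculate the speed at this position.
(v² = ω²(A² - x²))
v = ω√(A² − x²) = 4.6×√(0.101² − 0.064²) = 0.3594 m/s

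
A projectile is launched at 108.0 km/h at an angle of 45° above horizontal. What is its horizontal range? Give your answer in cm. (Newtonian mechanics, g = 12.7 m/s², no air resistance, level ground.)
R = v₀² sin(2θ) / g (with unit conversion) = 7087.0 cm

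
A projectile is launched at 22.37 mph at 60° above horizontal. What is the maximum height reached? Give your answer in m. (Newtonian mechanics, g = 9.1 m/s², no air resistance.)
H = v₀²sin²(θ)/(2g) (with unit conversion) = 4.121 m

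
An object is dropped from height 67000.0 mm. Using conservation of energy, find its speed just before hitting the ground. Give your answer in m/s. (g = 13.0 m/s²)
mgh = ½mv² → v = √(2gh) = √(2×13.0×67) = 41.74 m/s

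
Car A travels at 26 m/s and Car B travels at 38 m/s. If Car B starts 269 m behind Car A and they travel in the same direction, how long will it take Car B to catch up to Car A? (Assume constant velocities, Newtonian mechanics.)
Relative speed: v_rel = 38 - 26 = 12 m/s
Time to catch: t = d₀/v_rel = 269/12 = 22.42 s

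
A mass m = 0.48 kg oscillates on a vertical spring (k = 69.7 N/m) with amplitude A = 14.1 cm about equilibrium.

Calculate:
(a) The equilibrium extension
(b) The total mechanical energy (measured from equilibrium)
x_eq = mg/k = 0.48×9.81/69.7 = 0.06756 m = 6.756 cm
E = ½kA² = ½×69.7×(0.141)² = 0.6929 J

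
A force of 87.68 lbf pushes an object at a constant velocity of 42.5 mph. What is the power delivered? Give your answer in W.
P = Fv = 390 N × 19 m/s = 7410 W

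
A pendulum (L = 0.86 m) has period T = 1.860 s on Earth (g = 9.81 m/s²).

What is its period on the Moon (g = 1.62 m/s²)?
T = 2π√(L/g), so T_moon/T_earth = √(g_earth/g_moon)
T_moon = 2π√(0.86/1.62) = 4.578 s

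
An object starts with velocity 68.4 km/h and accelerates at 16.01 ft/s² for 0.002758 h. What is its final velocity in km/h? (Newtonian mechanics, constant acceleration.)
v = v₀ + at (with unit conversion) = 242.8 km/h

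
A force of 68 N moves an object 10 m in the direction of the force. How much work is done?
W = Fd = 68×10 = 680.0 J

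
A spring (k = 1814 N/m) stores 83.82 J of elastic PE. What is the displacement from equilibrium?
PE = ½kx² → x = √(2PE/k) = √(2×83.82/1814) = 0.304 m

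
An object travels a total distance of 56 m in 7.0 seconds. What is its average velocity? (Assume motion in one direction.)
v_avg = Δd / Δt = 56 / 7.0 = 8.0 m/s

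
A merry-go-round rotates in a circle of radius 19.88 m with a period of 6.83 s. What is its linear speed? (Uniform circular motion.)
v = 2πr/T = 2π×19.88/6.83 = 18.29 m/s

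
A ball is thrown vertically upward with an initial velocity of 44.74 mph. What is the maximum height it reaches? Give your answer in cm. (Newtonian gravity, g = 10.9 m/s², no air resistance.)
h_max = v₀²/(2g) (with unit conversion) = 1835.0 cm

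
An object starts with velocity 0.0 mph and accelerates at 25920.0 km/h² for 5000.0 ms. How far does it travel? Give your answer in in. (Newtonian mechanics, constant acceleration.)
d = v₀t + ½at² (with unit conversion) = 984.3 in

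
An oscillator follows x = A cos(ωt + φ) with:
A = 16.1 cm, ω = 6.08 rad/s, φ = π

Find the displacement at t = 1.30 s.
x = A cos(ωt + φ) = 16.1×cos(6.08×1.3 + π) = 0.805 cm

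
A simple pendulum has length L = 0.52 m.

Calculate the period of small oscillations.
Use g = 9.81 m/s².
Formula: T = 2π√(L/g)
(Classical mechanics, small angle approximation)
T = 2π√(L/g) = 2π√(0.52/9.81) = 1.447 s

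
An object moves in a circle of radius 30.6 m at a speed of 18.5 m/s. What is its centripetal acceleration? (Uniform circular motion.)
a_c = v²/r = 18.5²/30.6 = 342.25/30.6 = 11.18 m/s²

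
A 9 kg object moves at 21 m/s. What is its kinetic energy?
KE = ½mv² = ½×9×21² = 1984.5 J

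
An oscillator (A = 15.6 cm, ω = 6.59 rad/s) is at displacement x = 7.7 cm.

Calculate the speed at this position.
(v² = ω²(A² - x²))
v = ω√(A² − x²) = 6.59×√(0.156² − 0.077²) = 0.8941 m/s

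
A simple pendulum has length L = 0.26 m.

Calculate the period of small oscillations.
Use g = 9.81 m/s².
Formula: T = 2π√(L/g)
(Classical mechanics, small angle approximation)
T = 2π√(L/g) = 2π√(0.26/9.81) = 1.023 s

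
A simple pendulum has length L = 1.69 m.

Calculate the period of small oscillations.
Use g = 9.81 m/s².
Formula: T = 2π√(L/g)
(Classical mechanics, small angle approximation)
T = 2π√(L/g) = 2π√(1.69/9.81) = 2.608 s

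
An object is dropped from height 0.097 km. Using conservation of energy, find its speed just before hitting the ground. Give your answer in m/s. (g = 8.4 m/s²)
mgh = ½mv² → v = √(2gh) = √(2×8.4×97) = 40.37 m/s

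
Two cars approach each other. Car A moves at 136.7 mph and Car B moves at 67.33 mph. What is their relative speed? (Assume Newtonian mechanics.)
v_rel = v_A + v_B = 136.7 + 67.33 = 204.0 mph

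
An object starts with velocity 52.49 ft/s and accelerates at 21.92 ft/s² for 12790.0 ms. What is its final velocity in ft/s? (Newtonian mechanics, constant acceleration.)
v = v₀ + at (with unit conversion) = 332.8 ft/s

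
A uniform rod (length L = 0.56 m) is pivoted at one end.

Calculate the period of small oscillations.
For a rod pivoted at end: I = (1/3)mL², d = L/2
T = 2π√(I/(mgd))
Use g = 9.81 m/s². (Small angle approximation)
I/m = (1/3)L² = 0.1045 m²; d = L/2 = 0.28 m
T = 2π√(I/(mgd)) = 2π√(0.1045/(9.81×0.28)) = 1.226 s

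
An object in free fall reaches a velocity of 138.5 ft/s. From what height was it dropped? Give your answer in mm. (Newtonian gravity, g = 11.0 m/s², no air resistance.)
h = v²/(2g) (with unit conversion) = 81000.0 mm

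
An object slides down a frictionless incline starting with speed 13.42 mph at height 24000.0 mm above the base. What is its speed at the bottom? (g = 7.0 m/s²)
½mv₀² + mgh = ½mv² → v = √(v₀² + 2gh) = √(5.999² + 2×7.0×24) = 19.29 m/s = 43.14 mph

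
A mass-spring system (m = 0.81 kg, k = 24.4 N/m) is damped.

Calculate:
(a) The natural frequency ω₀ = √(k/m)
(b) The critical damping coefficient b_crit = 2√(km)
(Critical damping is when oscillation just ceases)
ω₀ = √(k/m) = √(24.4/0.81) = 5.488 rad/s
b_crit = 2√(km) = 2√(24.4×0.81) = 8.891 kg/s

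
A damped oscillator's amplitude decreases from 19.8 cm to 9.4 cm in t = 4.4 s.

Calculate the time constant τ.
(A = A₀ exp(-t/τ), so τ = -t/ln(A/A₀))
A/A₀ = 9.4/19.8 = 0.4747; ln(A/A₀) = -0.745
τ = −t/ln(A/A₀) = −4.4/-0.745 = 5.906 s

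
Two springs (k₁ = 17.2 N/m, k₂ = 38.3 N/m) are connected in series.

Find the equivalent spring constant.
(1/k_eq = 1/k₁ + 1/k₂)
1/k_eq = 1/17.2 + 1/38.3 = 0.084249; k_eq = 11.87 N/m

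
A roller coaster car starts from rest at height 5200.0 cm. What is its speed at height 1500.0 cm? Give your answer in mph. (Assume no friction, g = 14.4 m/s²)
mgh₁ = ½mv₂² + mgh₂ → v₂ = √(2g(h₁−h₂)) = √(2×14.4×(52−15)) = 32.64 m/s = 73.02 mph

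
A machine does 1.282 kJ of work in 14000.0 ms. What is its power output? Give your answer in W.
P = W/t = 1282 J / 14 s = 91.57 W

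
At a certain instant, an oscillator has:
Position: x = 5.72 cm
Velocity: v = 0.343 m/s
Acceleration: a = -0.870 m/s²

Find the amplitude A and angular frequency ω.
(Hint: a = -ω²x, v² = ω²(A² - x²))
a = −ω²x → ω = √(|a|/x) = √(0.87/0.0572) = 3.9 rad/s
v² = ω²(A² − x²) → A = √(x² + v²/ω²) = √(0.0572² + 0.343²/3.9²) = 0.1049 m = 10.49 cm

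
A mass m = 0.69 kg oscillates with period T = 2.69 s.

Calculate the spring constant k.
T = 2π√(m/k) → k = m(2π/T)² = 0.69×(2π/2.69)² = 3.764 N/m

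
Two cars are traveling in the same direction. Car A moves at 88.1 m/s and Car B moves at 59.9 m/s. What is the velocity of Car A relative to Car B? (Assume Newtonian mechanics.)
v_rel = v_A - v_B = 88.1 - 59.9 = 28.2 m/s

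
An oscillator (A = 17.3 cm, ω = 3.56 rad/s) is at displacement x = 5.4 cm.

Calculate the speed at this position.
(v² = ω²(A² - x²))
v = ω√(A² − x²) = 3.56×√(0.173² − 0.054²) = 0.5851 m/s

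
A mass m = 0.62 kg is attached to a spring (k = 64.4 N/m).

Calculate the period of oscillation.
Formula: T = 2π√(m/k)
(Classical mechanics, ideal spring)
T = 2π√(m/k) = 2π√(0.62/64.4) = 0.6165 s; f = 1/T = 1.622 Hz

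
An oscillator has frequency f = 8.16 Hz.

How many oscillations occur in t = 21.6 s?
n = f×t = 8.16×21.6 = 176.3 oscillations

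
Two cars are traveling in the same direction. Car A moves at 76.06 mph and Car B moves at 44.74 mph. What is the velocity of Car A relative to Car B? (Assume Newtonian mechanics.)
v_rel = v_A - v_B = 76.06 - 44.74 = 31.32 mph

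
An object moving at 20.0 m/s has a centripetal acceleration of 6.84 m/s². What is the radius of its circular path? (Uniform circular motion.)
r = v²/a_c = 20.0²/6.84 = 58.48 m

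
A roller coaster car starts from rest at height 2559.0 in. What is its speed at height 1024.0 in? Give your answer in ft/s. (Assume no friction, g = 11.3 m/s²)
mgh₁ = ½mv₂² + mgh₂ → v₂ = √(2g(h₁−h₂)) = √(2×11.3×(65−26.01)) = 29.68 m/s = 97.39 ft/s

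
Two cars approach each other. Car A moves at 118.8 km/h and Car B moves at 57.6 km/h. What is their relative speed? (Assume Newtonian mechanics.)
v_rel = v_A + v_B = 118.8 + 57.6 = 176.4 km/h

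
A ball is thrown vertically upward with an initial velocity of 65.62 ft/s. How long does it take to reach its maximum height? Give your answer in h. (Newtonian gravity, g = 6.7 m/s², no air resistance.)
t_up = v₀/g (with unit conversion) = 0.0008292 h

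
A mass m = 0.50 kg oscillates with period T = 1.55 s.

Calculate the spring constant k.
T = 2π√(m/k) → k = m(2π/T)² = 0.5×(2π/1.55)² = 8.216 N/m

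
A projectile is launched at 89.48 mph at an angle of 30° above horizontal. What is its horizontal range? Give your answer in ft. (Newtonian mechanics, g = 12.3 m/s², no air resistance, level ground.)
R = v₀² sin(2θ) / g (with unit conversion) = 369.6 ft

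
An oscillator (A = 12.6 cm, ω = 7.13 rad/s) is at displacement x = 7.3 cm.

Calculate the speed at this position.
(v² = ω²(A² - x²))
v = ω√(A² − x²) = 7.13×√(0.126² − 0.073²) = 0.7322 m/s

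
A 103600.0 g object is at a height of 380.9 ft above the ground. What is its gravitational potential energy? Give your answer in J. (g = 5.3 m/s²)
PE = mgh = 103.6 kg × 5.3 m/s² × 116.1 m = 6.375e+04 J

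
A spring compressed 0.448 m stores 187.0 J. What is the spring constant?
PE = ½kx² → k = 2PE/x² = 2×187.0/0.448² = 1863.0 N/m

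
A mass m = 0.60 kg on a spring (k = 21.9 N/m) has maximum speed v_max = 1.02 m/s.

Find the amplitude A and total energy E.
½mv²_max = ½kA² → A = v_max√(m/k) = 1.02×√(0.6/21.9) = 0.1688 m = 16.88 cm
E = ½mv²_max = ½×0.6×1.02² = 0.3121 J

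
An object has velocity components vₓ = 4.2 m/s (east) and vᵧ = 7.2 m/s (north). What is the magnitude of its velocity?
|v| = √(vₓ² + vᵧ²) = √(4.2² + 7.2²) = √(69.48) = 8.34 m/s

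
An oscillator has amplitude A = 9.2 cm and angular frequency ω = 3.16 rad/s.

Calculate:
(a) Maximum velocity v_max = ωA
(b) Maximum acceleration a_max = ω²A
v_max = ωA = 3.16×0.092 = 0.2907 m/s
a_max = ω²A = 3.16²×0.092 = 0.9187 m/s²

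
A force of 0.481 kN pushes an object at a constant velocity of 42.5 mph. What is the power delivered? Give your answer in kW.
P = Fv = 481 N × 19 m/s = 9139 W = 9.139 kW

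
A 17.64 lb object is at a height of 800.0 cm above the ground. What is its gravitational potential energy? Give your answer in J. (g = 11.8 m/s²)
PE = mgh = 8.001 kg × 11.8 m/s² × 8 m = 755.3 J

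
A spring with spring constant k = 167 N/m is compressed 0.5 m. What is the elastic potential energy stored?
PE = ½kx² = ½×167×0.5² = 20.88 J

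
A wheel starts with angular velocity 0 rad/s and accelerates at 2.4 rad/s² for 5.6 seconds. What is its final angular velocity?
ω = ω₀ + αt = 0 + 2.4 × 5.6 = 13.44 rad/s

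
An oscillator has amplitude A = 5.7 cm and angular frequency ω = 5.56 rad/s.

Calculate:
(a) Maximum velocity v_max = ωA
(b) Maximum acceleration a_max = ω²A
v_max = ωA = 5.56×0.057 = 0.3169 m/s
a_max = ω²A = 5.56²×0.057 = 1.762 m/s²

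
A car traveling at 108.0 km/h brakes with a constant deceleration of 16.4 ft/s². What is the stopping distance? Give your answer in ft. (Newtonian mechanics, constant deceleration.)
d = v₀² / (2a) (with unit conversion) = 295.4 ft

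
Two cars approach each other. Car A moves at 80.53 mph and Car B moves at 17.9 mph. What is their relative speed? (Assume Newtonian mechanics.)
v_rel = v_A + v_B = 80.53 + 17.9 = 98.43 mph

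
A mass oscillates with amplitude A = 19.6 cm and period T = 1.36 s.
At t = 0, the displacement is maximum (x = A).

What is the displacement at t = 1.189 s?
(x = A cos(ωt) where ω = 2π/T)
ω = 2π/T = 2π/1.36 = 4.62 rad/s
x = A cos(ωt) = 19.6×cos(4.62×1.189) = 13.8 cm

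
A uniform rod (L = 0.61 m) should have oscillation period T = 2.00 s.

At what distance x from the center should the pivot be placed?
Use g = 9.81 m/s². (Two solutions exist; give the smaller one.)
T = 2π√((L²/12 + x²)/(gx)). Let c = T²g/(4π²) = 0.994.
x² − cx + L²/12 = 0 → x = (c − √(c² − L²/3))/2 = 0.03224 m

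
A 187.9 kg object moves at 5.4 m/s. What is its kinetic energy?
KE = ½mv² = ½×187.9×5.4² = 2739.582 J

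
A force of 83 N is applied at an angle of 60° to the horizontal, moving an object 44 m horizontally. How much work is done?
W = Fd cosθ = 83×44×cos(60°) = 1826.0 J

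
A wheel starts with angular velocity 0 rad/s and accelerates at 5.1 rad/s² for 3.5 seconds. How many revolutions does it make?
θ = ω₀t + ½αt² = 0×3.5 + ½×5.1×3.5² = 31.24 rad
Revolutions = θ/(2π) = 31.24/(2π) = 4.97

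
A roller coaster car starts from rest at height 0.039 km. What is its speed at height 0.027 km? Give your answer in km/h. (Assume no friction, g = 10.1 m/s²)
mgh₁ = ½mv₂² + mgh₂ → v₂ = √(2g(h₁−h₂)) = √(2×10.1×(39−27)) = 15.57 m/s = 56.05 km/h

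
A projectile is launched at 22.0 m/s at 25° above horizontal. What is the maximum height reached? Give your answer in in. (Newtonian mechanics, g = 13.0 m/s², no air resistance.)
H = v₀²sin²(θ)/(2g) (with unit conversion) = 130.9 in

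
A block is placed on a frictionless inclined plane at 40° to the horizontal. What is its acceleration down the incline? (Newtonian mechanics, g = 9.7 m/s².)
a = g sin(θ) = 9.7 × sin(40°) = 9.7 × 0.6428 = 6.24 m/s²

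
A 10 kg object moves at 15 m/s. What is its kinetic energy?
KE = ½mv² = ½×10×15² = 1125.0 J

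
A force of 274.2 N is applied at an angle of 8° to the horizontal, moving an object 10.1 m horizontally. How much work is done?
W = Fd cosθ = 274.2×10.1×cos(8°) = 2742.5 J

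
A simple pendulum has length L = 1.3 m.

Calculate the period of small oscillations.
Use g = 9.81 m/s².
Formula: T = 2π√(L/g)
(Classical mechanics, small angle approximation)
T = 2π√(L/g) = 2π√(1.3/9.81) = 2.287 s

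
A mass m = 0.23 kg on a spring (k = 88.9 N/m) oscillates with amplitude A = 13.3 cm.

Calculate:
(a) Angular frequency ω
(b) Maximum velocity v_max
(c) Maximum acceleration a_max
ω = √(k/m) = √(88.9/0.23) = 19.66 rad/s
v_max = ωA = 19.66×0.133 = 2.615 m/s
a_max = ω²A = 19.66²×0.133 = 51.41 m/s²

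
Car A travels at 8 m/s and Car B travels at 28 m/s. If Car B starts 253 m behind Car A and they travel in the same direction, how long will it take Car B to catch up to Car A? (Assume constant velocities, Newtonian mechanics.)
Relative speed: v_rel = 28 - 8 = 20 m/s
Time to catch: t = d₀/v_rel = 253/20 = 12.65 s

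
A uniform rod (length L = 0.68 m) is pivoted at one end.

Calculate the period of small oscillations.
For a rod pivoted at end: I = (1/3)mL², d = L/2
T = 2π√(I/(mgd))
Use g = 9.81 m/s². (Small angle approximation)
I/m = (1/3)L² = 0.1541 m²; d = L/2 = 0.34 m
T = 2π√(I/(mgd)) = 2π√(0.1541/(9.81×0.34)) = 1.351 s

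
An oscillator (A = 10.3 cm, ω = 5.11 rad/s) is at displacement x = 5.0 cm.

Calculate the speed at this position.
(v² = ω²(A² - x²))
v = ω√(A² − x²) = 5.11×√(0.103² − 0.05²) = 0.4602 m/s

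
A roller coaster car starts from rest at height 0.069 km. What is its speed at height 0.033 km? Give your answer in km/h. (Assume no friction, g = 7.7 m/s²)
mgh₁ = ½mv₂² + mgh₂ → v₂ = √(2g(h₁−h₂)) = √(2×7.7×(69−33)) = 23.55 m/s = 84.76 km/h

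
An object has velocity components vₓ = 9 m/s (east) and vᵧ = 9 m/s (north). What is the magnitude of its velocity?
|v| = √(vₓ² + vᵧ²) = √(9² + 9²) = √(162) = 12.73 m/s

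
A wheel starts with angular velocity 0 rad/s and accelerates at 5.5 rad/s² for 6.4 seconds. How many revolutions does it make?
θ = ω₀t + ½αt² = 0×6.4 + ½×5.5×6.4² = 112.64 rad
Revolutions = θ/(2π) = 112.64/(2π) = 17.93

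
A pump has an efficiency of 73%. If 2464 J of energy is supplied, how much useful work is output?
W_out = η × W_in = 0.73 × 2464 = 1798.7 J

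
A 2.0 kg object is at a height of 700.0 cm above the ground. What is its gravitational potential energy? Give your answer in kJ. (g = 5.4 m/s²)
PE = mgh = 2 kg × 5.4 m/s² × 7 m = 75.6 J = 0.0756 kJ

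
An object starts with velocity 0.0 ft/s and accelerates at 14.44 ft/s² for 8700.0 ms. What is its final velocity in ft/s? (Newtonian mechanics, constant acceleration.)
v = v₀ + at (with unit conversion) = 125.6 ft/s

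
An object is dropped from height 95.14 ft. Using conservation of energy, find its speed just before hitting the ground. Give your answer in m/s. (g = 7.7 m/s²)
mgh = ½mv² → v = √(2gh) = √(2×7.7×29) = 21.13 m/s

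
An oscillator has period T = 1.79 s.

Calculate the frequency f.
f = 1/T = 1/1.79 = 0.5587 Hz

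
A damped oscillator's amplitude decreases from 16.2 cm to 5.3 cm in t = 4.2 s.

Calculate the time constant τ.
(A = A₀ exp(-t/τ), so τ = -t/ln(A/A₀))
A/A₀ = 5.3/16.2 = 0.3272; ln(A/A₀) = -1.117
τ = −t/ln(A/A₀) = −4.2/-1.117 = 3.759 s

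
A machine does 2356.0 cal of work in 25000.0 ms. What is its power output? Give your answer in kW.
P = W/t = 9858 J / 25 s = 394.3 W = 0.3943 kW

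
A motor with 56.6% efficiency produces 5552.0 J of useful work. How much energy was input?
W_in = W_out/η = 5552.0/0.566 = 9809.2 J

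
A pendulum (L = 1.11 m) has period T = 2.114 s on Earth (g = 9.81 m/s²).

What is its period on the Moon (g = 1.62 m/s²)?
T = 2π√(L/g), so T_moon/T_earth = √(g_earth/g_moon)
T_moon = 2π√(1.11/1.62) = 5.201 s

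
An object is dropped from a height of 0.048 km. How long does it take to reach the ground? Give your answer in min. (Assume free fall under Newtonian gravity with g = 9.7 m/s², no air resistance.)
t = √(2h/g) (with unit conversion) = 0.05243 min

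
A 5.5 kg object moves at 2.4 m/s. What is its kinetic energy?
KE = ½mv² = ½×5.5×2.4² = 15.84 J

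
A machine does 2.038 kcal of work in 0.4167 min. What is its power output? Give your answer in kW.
P = W/t = 8527 J / 25 s = 341.1 W = 0.3411 kW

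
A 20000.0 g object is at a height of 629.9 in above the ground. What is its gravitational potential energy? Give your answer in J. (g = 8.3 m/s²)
PE = mgh = 20 kg × 8.3 m/s² × 16 m = 2656 J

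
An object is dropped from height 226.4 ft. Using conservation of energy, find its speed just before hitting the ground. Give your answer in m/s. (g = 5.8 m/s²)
mgh = ½mv² → v = √(2gh) = √(2×5.8×69.01) = 28.29 m/s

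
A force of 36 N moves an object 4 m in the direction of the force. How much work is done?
W = Fd = 36×4 = 144.0 J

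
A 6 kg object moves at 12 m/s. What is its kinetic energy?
KE = ½mv² = ½×6×12² = 432.0 J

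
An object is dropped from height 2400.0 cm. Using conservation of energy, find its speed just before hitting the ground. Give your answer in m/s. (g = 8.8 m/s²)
mgh = ½mv² → v = √(2gh) = √(2×8.8×24) = 20.55 m/s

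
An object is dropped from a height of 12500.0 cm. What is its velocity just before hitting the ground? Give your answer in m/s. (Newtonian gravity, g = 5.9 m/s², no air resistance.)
v = √(2gh) (with unit conversion) = 38.41 m/s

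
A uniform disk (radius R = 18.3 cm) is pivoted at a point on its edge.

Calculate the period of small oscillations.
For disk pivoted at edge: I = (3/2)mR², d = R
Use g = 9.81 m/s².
I/m = (3/2)R² = 0.05023 m²; d = R = 0.183 m
T = 2π√((3/2)R²/(gR)) = 2π√(3R/(2g)) = 1.051 s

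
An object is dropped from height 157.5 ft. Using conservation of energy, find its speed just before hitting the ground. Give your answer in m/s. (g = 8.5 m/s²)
mgh = ½mv² → v = √(2gh) = √(2×8.5×48.01) = 28.57 m/s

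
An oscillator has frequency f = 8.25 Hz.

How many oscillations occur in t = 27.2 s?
n = f×t = 8.25×27.2 = 224.4 oscillations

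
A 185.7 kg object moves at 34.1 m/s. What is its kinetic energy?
KE = ½mv² = ½×185.7×34.1² = 107966.9 J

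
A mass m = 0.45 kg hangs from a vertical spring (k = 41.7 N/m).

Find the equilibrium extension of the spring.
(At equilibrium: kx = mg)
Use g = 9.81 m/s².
x_eq = mg/k = 0.45×9.81/41.7 = 0.1059 m = 10.59 cm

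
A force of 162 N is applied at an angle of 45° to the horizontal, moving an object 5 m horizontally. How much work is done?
W = Fd cosθ = 162×5×cos(45°) = 572.76 J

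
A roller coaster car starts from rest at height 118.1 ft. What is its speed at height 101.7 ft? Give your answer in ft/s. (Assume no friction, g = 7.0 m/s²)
mgh₁ = ½mv₂² + mgh₂ → v₂ = √(2g(h₁−h₂)) = √(2×7.0×(36−31)) = 8.366 m/s = 27.45 ft/s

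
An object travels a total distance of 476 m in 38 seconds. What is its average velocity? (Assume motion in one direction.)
v_avg = Δd / Δt = 476 / 38 = 12.53 m/s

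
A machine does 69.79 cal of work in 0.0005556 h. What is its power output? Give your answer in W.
P = W/t = 292 J / 2 s = 146 W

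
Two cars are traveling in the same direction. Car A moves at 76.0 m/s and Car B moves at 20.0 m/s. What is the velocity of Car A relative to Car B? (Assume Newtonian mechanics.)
v_rel = v_A - v_B = 76.0 - 20.0 = 56.0 m/s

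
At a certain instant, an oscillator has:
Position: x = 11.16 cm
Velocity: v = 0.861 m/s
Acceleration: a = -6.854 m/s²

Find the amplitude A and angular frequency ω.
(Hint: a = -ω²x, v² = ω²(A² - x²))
a = −ω²x → ω = √(|a|/x) = √(6.854/0.1116) = 7.837 rad/s
v² = ω²(A² − x²) → A = √(x² + v²/ω²) = √(0.1116² + 0.861²/7.837²) = 0.1566 m = 15.66 cm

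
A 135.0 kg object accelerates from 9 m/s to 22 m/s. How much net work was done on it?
W_net = ΔKE = ½m(v₂² − v₁²) = ½×135.0×(22² − 9²) = 27202.5 J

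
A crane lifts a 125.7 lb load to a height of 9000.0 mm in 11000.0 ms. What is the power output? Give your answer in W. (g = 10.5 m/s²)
W = mgh = 57.02×10.5×9 = 5388 J
P = W/t = 5388/11 = 489.8 W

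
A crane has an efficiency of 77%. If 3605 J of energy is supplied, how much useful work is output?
W_out = η × W_in = 0.77 × 3605 = 2775.8 J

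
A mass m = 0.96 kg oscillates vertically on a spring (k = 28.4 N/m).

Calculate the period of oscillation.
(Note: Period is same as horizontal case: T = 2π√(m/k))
T = 2π√(m/k) = 2π√(0.96/28.4) = 1.155 s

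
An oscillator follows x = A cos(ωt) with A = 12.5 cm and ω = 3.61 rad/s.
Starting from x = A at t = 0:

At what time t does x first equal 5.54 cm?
cos(ωt) = x/A = 5.54/12.5 = 0.4432
ωt = arccos(0.4432) = 1.112 rad
t = 1.112/3.61 = 0.3079 s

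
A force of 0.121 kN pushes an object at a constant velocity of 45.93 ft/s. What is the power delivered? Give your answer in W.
P = Fv = 121 N × 14 m/s = 1694 W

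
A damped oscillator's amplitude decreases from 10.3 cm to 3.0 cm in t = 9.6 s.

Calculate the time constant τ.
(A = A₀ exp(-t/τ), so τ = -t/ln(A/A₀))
A/A₀ = 3.0/10.3 = 0.2913; ln(A/A₀) = -1.234
τ = −t/ln(A/A₀) = −9.6/-1.234 = 7.783 s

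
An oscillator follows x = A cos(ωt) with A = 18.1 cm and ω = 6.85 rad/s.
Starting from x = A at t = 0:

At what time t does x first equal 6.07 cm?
cos(ωt) = x/A = 6.07/18.1 = 0.3354
ωt = arccos(0.3354) = 1.229 rad
t = 1.229/6.85 = 0.1794 s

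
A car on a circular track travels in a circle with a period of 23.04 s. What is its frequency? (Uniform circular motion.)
f = 1/T = 1/23.04 = 0.0434 Hz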